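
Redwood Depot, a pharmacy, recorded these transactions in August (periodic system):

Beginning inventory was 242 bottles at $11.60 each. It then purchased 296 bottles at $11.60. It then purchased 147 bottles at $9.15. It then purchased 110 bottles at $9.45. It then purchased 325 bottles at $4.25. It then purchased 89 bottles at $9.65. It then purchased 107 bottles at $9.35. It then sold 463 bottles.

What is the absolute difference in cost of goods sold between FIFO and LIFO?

FIFO COGS: 242 @ $11.60 + 221 @ $11.60 = $5,370.80
LIFO COGS: 107 @ $9.35 + 89 @ $9.65 + 267 @ $4.25 = $2,994.05
Difference = |$5,370.80 − $2,994.05| = $2,376.75

$2,376.75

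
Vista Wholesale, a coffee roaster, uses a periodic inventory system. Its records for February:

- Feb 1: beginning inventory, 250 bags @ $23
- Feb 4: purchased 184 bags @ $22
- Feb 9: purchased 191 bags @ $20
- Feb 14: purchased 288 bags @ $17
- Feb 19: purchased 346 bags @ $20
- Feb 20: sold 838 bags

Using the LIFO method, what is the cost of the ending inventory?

Feb 20, 838 sold [LIFO — newest first]: 346 @ $20 + 288 @ $17 + 191 @ $20 + 13 @ $22 = $15,922
Ending inventory: 250 @ $23 + 171 @ $22 = $9,512
Check: goods available $25,434 = COGS $15,922 + ending $9,512

Ending inventory = $9,512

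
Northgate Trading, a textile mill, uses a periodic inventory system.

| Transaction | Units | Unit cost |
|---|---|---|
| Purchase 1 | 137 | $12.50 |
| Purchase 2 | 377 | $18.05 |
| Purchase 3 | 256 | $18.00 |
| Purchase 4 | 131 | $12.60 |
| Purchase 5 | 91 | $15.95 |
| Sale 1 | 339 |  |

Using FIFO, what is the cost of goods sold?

COGS = $5,358.60

Sale 1 (339) [FIFO — oldest first]: 137 @ $12.50 + 202 @ $18.05 = $5,358.60
Ending inventory: 175 @ $18.05 + 256 @ $18.00 + 131 @ $12.60 + 91 @ $15.95 = $10,868.80
Check: goods available $16,227.40 = COGS $5,358.60 + ending $10,868.80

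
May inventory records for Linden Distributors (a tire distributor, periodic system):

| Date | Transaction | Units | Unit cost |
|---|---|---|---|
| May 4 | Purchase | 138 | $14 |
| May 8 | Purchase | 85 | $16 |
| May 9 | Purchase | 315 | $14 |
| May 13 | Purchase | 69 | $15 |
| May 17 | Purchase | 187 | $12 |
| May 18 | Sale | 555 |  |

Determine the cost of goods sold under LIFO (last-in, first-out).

May 18, 555 sold [LIFO — newest first]: 187 @ $12 + 69 @ $15 + 299 @ $14 = $7,465
Ending inventory: 138 @ $14 + 85 @ $16 + 16 @ $14 = $3,516
Check: goods available $10,981 = COGS $7,465 + ending $3,516

COGS = $7,465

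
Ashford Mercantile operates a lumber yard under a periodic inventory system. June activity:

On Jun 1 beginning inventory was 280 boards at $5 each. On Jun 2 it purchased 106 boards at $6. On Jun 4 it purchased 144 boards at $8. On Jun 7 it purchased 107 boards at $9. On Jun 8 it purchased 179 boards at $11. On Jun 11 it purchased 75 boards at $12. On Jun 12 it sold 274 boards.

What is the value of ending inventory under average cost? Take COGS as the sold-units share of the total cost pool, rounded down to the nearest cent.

Jun 12, sell 274: 274/891 × $7,020.00 → $2,158.78
Ending inventory (cost pool remaining) = $4,861.22
Check: goods available $7,020.00 = COGS $2,158.78 + ending $4,861.22

Ending inventory = $4,861.22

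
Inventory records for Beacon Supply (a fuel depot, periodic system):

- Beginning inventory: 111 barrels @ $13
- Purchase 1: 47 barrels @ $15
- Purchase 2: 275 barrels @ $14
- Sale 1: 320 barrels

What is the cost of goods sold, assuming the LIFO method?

Sale 1 (320) [LIFO — newest first]: 275 @ $14 + 45 @ $15 = $4,525
Ending inventory: 111 @ $13 + 2 @ $15 = $1,473

COGS = $4,525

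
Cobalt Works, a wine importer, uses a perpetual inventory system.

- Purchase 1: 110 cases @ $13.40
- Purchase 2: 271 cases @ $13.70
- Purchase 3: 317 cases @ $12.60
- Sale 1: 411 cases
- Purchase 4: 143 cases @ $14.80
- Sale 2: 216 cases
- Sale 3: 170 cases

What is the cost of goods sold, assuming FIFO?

COGS = $10,646.10

Sale 1 (411) [FIFO — oldest first]: 110 @ $13.40 + 271 @ $13.70 + 30 @ $12.60 = $5,564.70
Sale 2 (216) [FIFO — oldest first]: 216 @ $12.60 = $2,721.60
Sale 3 (170) [FIFO — oldest first]: 71 @ $12.60 + 99 @ $14.80 = $2,359.80
Total COGS = $5,564.70 + $2,721.60 + $2,359.80 = $10,646.10
Ending inventory: 44 @ $14.80 = $651.20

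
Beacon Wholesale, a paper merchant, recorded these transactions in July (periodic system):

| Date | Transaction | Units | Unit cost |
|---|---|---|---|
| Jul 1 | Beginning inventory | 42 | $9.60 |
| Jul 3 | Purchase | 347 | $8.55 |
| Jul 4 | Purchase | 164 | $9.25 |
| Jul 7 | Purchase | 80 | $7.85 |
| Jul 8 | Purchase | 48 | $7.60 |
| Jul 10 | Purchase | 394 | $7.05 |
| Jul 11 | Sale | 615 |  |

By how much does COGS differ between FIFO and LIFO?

$743.00

FIFO COGS: 42 @ $9.60 + 347 @ $8.55 + 164 @ $9.25 + 62 @ $7.85 = $5,373.75
LIFO COGS: 394 @ $7.05 + 48 @ $7.60 + 80 @ $7.85 + 93 @ $9.25 = $4,630.75
Difference = |$5,373.75 − $4,630.75| = $743.00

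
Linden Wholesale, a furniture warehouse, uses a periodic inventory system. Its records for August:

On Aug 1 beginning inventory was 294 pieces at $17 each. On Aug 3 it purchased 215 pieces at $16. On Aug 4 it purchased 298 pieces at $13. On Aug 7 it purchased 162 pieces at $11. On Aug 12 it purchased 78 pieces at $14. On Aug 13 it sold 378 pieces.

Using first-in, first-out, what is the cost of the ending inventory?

Ending inventory = $8,844

Aug 13, 378 sold [FIFO — oldest first]: 294 @ $17 + 84 @ $16 = $6,342
Ending inventory: 131 @ $16 + 298 @ $13 + 162 @ $11 + 78 @ $14 = $8,844
Check: goods available $15,186 = COGS $6,342 + ending $8,844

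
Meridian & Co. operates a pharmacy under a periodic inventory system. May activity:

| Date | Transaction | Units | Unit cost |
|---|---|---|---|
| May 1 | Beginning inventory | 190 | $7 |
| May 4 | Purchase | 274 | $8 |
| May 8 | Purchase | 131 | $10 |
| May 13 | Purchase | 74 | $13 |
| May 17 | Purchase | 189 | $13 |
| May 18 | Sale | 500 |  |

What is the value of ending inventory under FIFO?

Ending inventory = $4,369

May 18, 500 sold [FIFO — oldest first]: 190 @ $7 + 274 @ $8 + 36 @ $10 = $3,882
Ending inventory: 95 @ $10 + 74 @ $13 + 189 @ $13 = $4,369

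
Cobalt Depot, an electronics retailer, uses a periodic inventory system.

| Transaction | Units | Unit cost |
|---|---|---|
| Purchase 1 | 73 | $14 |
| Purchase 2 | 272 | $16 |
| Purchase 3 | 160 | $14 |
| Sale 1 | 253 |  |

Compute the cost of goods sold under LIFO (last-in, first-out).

COGS = $3,728

Sale 1 (253) [LIFO — newest first]: 160 @ $14 + 93 @ $16 = $3,728
Ending inventory: 73 @ $14 + 179 @ $16 = $3,886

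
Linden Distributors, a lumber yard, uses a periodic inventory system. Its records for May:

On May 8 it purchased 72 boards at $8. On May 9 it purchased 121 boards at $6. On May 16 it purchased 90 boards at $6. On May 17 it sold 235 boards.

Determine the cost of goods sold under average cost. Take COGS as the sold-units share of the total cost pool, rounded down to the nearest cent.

COGS = $1,529.57

May 17, sell 235: 235/283 × $1,842.00 → $1,529.57
Ending inventory (cost pool remaining) = $312.43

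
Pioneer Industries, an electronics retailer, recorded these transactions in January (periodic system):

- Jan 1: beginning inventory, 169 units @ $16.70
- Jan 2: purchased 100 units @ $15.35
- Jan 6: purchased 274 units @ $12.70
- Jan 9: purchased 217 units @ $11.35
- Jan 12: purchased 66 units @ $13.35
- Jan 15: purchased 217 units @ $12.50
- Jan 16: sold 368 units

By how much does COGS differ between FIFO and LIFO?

FIFO COGS: 169 @ $16.70 + 100 @ $15.35 + 99 @ $12.70 = $5,614.60
LIFO COGS: 217 @ $12.50 + 66 @ $13.35 + 85 @ $11.35 = $4,558.35
Difference = |$5,614.60 − $4,558.35| = $1,056.25

$1,056.25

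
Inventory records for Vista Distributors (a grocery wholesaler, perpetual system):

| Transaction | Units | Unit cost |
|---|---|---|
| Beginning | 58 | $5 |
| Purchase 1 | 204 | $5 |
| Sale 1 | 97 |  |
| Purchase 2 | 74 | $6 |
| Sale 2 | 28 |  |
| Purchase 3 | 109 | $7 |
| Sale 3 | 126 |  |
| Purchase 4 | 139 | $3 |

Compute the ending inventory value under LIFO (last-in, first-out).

Ending inventory = $1,416

Sale 1 (97) [LIFO — newest first]: 97 @ $5 = $485
Sale 2 (28) [LIFO — newest first]: 28 @ $6 = $168
Sale 3 (126) [LIFO — newest first]: 109 @ $7 + 17 @ $6 = $865
Total COGS = $485 + $168 + $865 = $1,518
Ending inventory: 58 @ $5 + 107 @ $5 + 29 @ $6 + 139 @ $3 = $1,416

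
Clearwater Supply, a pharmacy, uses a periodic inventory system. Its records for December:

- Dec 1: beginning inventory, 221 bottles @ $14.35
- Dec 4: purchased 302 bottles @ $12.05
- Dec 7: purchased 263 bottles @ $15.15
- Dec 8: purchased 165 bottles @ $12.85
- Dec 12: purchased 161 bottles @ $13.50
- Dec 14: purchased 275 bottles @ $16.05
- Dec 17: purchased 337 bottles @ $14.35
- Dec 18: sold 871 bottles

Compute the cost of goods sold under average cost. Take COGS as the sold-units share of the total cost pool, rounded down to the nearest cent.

Dec 18, sell 871: 871/1724 × $24,338.35 → $12,296.23
Ending inventory (cost pool remaining) = $12,042.12

COGS = $12,296.23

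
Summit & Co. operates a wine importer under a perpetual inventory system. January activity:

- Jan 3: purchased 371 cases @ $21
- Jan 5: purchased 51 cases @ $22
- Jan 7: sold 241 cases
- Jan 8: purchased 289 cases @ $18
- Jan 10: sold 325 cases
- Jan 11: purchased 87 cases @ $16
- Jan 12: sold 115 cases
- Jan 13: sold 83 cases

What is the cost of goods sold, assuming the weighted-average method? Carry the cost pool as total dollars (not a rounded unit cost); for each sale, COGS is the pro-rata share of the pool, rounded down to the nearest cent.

After Jan 3: 371 on hand, pool $7,791.00 (≈ $21.0000 each)
After Jan 5: 422 on hand, pool $8,913.00 (≈ $21.1209 each)
Jan 7, sell 241: 241/422 × $8,913.00 → $5,090.12
After Jan 8: 470 on hand, pool $9,024.88 (≈ $19.2019 each)
Jan 10, sell 325: 325/470 × $9,024.88 → $6,240.60
After Jan 11: 232 on hand, pool $4,176.28 (≈ $18.0012 each)
Jan 12, sell 115: 115/232 × $4,176.28 → $2,070.13
Jan 13, sell 83: 83/117 × $2,106.15 → $1,494.10
Total COGS = $5,090.12 + $6,240.60 + $2,070.13 + $1,494.10 = $14,894.95
Ending inventory (cost pool remaining) = $612.05
Check: goods available $15,507.00 = COGS $14,894.95 + ending $612.05

COGS = $14,894.95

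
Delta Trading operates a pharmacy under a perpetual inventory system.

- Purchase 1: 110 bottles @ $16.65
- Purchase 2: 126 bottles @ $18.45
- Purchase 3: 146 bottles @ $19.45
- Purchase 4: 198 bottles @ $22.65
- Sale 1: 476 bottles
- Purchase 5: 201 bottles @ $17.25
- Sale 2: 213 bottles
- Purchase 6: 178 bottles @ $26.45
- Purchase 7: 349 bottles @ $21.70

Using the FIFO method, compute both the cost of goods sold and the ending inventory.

Sale 1 (476) [FIFO — oldest first]: 110 @ $16.65 + 126 @ $18.45 + 146 @ $19.45 + 94 @ $22.65 = $9,125.00
Sale 2 (213) [FIFO — oldest first]: 104 @ $22.65 + 109 @ $17.25 = $4,235.85
Total COGS = $9,125.00 + $4,235.85 = $13,360.85
Ending inventory: 92 @ $17.25 + 178 @ $26.45 + 349 @ $21.70 = $13,868.40

COGS = $13,360.85; ending inventory = $13,868.40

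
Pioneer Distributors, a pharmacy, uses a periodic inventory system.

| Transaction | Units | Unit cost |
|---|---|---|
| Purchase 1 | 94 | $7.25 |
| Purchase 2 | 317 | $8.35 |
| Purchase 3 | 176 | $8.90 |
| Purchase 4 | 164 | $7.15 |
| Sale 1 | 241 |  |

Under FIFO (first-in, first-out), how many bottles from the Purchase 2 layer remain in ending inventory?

170

Sale 1 (241) [FIFO — oldest first]: 94 @ $7.25 + 147 @ $8.35 = $1,908.95
Ending inventory: 170 @ $8.35 + 176 @ $8.90 + 164 @ $7.15 = $4,158.50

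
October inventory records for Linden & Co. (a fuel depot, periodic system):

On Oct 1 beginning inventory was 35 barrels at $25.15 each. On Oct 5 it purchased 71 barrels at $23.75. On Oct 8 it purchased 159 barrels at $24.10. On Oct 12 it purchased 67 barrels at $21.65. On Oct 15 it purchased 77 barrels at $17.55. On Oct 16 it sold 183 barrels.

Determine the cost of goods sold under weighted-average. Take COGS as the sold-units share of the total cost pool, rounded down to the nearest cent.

Oct 16, sell 183: 183/409 × $9,200.30 → $4,116.51
Ending inventory (cost pool remaining) = $5,083.79
Check: goods available $9,200.30 = COGS $4,116.51 + ending $5,083.79

COGS = $4,116.51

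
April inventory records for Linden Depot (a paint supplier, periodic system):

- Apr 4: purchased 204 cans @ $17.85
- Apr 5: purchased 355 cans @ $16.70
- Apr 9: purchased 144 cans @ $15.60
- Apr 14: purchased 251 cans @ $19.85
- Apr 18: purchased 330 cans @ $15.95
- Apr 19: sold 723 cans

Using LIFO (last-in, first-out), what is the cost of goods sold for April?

COGS = $12,461.05

Apr 19, 723 sold [LIFO — newest first]: 330 @ $15.95 + 251 @ $19.85 + 142 @ $15.60 = $12,461.05
Ending inventory: 204 @ $17.85 + 355 @ $16.70 + 2 @ $15.60 = $9,601.10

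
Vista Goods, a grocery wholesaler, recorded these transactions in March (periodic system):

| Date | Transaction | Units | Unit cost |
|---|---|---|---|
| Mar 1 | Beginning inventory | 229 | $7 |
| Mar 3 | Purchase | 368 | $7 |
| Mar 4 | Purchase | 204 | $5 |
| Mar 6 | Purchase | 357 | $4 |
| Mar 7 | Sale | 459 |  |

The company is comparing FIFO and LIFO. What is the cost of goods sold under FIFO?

COGS = $3,213

FIFO COGS: 229 @ $7 + 230 @ $7 = $3,213
LIFO COGS: 357 @ $4 + 102 @ $5 = $1,938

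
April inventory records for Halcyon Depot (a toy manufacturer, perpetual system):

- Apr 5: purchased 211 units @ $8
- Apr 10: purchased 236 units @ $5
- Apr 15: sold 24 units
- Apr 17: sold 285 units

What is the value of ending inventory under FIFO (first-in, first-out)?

Ending inventory = $690

Apr 15, 24 sold [FIFO — oldest first]: 24 @ $8 = $192
Apr 17, 285 sold [FIFO — oldest first]: 187 @ $8 + 98 @ $5 = $1,986
Total COGS = $192 + $1,986 = $2,178
Ending inventory: 138 @ $5 = $690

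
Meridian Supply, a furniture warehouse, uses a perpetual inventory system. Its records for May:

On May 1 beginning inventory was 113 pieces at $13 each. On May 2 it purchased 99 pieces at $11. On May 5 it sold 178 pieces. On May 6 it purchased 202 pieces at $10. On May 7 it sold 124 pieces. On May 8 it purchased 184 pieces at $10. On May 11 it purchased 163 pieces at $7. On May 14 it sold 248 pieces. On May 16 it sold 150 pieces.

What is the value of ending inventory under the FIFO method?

May 5, 178 sold [FIFO — oldest first]: 113 @ $13 + 65 @ $11 = $2,184
May 7, 124 sold [FIFO — oldest first]: 34 @ $11 + 90 @ $10 = $1,274
May 14, 248 sold [FIFO — oldest first]: 112 @ $10 + 136 @ $10 = $2,480
May 16, 150 sold [FIFO — oldest first]: 48 @ $10 + 102 @ $7 = $1,194
Total COGS = $2,184 + $1,274 + $2,480 + $1,194 = $7,132
Ending inventory: 61 @ $7 = $427
Check: goods available $7,559 = COGS $7,132 + ending $427

Ending inventory = $427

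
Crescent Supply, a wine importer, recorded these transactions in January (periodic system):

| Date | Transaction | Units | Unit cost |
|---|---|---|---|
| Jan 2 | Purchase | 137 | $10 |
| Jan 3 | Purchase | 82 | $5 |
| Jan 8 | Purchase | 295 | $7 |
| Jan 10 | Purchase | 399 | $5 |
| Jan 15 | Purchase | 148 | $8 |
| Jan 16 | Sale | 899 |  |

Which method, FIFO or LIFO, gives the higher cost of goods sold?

FIFO

FIFO COGS: 137 @ $10 + 82 @ $5 + 295 @ $7 + 385 @ $5 = $5,770
LIFO COGS: 148 @ $8 + 399 @ $5 + 295 @ $7 + 57 @ $5 = $5,529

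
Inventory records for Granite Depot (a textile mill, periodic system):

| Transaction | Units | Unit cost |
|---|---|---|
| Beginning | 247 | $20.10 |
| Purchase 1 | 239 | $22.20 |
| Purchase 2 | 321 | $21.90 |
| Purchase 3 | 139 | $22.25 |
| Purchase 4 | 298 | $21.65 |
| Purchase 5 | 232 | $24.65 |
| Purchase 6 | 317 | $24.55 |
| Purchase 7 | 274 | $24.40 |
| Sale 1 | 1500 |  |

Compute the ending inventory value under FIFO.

Ending inventory = $13,878.75

Sale 1 (1500) [FIFO — oldest first]: 247 @ $20.10 + 239 @ $22.20 + 321 @ $21.90 + 139 @ $22.25 + 298 @ $21.65 + 232 @ $24.65 + 24 @ $24.55 = $33,152.85
Ending inventory: 293 @ $24.55 + 274 @ $24.40 = $13,878.75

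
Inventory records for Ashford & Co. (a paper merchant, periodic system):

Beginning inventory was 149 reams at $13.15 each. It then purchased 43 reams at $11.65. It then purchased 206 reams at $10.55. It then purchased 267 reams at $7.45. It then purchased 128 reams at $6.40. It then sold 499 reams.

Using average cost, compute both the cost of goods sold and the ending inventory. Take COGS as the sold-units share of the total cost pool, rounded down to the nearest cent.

Sale 1, sell 499: 499/793 × $7,441.95 → $4,682.89
Ending inventory (cost pool remaining) = $2,759.06

COGS = $4,682.89; ending inventory = $2,759.06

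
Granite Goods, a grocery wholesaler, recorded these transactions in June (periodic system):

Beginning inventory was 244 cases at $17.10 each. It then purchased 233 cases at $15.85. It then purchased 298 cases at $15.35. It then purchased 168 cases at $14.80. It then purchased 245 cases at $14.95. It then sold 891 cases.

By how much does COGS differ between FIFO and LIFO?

$580.10

FIFO COGS: 244 @ $17.10 + 233 @ $15.85 + 298 @ $15.35 + 116 @ $14.80 = $14,156.55
LIFO COGS: 245 @ $14.95 + 168 @ $14.80 + 298 @ $15.35 + 180 @ $15.85 = $13,576.45
Difference = |$14,156.55 − $13,576.45| = $580.10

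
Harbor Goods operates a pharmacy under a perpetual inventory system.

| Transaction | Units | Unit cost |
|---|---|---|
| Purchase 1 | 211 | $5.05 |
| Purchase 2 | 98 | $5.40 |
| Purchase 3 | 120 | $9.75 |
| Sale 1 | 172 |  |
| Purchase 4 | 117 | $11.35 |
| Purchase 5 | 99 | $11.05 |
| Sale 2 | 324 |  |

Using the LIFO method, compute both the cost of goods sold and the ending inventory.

Sale 1 (172) [LIFO — newest first]: 120 @ $9.75 + 52 @ $5.40 = $1,450.80
Sale 2 (324) [LIFO — newest first]: 99 @ $11.05 + 117 @ $11.35 + 46 @ $5.40 + 62 @ $5.05 = $2,983.40
Total COGS = $1,450.80 + $2,983.40 = $4,434.20
Ending inventory: 149 @ $5.05 = $752.45

COGS = $4,434.20; ending inventory = $752.45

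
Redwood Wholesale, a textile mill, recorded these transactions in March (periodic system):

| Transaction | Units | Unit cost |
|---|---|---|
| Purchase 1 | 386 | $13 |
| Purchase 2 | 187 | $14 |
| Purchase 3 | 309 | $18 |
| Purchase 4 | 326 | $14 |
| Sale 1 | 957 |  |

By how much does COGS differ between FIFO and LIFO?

FIFO COGS: 386 @ $13 + 187 @ $14 + 309 @ $18 + 75 @ $14 = $14,248
LIFO COGS: 326 @ $14 + 309 @ $18 + 187 @ $14 + 135 @ $13 = $14,499
Difference = |$14,248 − $14,499| = $251

$251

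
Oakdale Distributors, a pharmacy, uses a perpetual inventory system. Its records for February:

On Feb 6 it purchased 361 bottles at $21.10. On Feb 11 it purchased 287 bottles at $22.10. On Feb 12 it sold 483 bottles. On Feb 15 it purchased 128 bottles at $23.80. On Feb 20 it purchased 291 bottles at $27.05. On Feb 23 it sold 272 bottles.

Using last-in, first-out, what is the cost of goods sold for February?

COGS = $17,835.90

Feb 12, 483 sold [LIFO — newest first]: 287 @ $22.10 + 196 @ $21.10 = $10,478.30
Feb 23, 272 sold [LIFO — newest first]: 272 @ $27.05 = $7,357.60
Total COGS = $10,478.30 + $7,357.60 = $17,835.90
Ending inventory: 165 @ $21.10 + 128 @ $23.80 + 19 @ $27.05 = $7,041.85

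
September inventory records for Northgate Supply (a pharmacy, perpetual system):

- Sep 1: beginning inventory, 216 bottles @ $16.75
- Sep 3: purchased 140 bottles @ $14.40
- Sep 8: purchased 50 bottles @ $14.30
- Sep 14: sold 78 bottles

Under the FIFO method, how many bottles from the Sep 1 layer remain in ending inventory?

138

Sep 14, 78 sold [FIFO — oldest first]: 78 @ $16.75 = $1,306.50
Ending inventory: 138 @ $16.75 + 140 @ $14.40 + 50 @ $14.30 = $5,042.50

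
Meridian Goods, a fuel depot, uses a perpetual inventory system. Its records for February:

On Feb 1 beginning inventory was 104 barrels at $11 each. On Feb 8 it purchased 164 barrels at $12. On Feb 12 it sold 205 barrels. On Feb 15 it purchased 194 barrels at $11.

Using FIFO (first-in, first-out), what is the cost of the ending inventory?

Feb 12, 205 sold [FIFO — oldest first]: 104 @ $11 + 101 @ $12 = $2,356
Ending inventory: 63 @ $12 + 194 @ $11 = $2,890
Check: goods available $5,246 = COGS $2,356 + ending $2,890

Ending inventory = $2,890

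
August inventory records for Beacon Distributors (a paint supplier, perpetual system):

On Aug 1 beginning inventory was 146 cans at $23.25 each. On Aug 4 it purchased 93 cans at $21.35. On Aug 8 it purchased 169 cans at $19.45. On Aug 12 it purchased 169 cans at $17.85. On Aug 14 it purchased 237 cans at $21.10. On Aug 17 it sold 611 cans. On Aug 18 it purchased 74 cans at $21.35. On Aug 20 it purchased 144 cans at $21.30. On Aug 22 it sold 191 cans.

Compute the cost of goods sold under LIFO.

COGS = $16,143.65

Aug 17, 611 sold [LIFO — newest first]: 237 @ $21.10 + 169 @ $17.85 + 169 @ $19.45 + 36 @ $21.35 = $12,073.00
Aug 22, 191 sold [LIFO — newest first]: 144 @ $21.30 + 47 @ $21.35 = $4,070.65
Total COGS = $12,073.00 + $4,070.65 = $16,143.65
Ending inventory: 146 @ $23.25 + 57 @ $21.35 + 27 @ $21.35 = $5,187.90
Check: goods available $21,331.55 = COGS $16,143.65 + ending $5,187.90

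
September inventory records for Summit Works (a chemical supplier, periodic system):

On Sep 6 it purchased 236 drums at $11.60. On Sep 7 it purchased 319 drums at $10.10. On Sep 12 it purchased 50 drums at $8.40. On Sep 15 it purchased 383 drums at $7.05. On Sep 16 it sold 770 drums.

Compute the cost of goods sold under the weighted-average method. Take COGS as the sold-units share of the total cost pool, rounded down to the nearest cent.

Sep 16, sell 770: 770/988 × $9,079.65 → $7,076.24
Ending inventory (cost pool remaining) = $2,003.41
Check: goods available $9,079.65 = COGS $7,076.24 + ending $2,003.41

COGS = $7,076.24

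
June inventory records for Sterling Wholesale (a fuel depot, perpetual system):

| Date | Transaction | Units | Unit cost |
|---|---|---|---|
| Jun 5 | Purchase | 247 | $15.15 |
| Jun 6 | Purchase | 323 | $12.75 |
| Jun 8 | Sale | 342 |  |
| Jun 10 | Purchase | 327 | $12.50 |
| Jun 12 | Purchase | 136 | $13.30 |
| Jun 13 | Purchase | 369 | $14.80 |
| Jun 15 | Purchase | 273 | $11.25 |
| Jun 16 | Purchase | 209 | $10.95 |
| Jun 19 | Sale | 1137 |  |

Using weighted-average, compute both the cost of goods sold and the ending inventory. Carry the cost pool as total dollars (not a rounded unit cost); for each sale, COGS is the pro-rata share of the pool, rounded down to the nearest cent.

After Jun 5: 247 on hand, pool $3,742.05 (≈ $15.1500 each)
After Jun 6: 570 on hand, pool $7,860.30 (≈ $13.7900 each)
Jun 8, sell 342: 342/570 × $7,860.30 → $4,716.18
After Jun 10: 555 on hand, pool $7,231.62 (≈ $13.0299 each)
After Jun 12: 691 on hand, pool $9,040.42 (≈ $13.0831 each)
After Jun 13: 1060 on hand, pool $14,501.62 (≈ $13.6808 each)
After Jun 15: 1333 on hand, pool $17,572.87 (≈ $13.1829 each)
After Jun 16: 1542 on hand, pool $19,861.42 (≈ $12.8803 each)
Jun 19, sell 1137: 1137/1542 × $19,861.42 → $14,644.89
Total COGS = $4,716.18 + $14,644.89 = $19,361.07
Ending inventory (cost pool remaining) = $5,216.53

COGS = $19,361.07; ending inventory = $5,216.53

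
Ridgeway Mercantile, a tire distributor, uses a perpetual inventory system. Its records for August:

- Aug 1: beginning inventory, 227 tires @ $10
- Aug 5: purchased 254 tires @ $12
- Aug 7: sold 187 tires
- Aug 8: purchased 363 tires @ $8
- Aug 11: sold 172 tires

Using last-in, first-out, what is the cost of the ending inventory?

Aug 7, 187 sold [LIFO — newest first]: 187 @ $12 = $2,244
Aug 11, 172 sold [LIFO — newest first]: 172 @ $8 = $1,376
Total COGS = $2,244 + $1,376 = $3,620
Ending inventory: 227 @ $10 + 67 @ $12 + 191 @ $8 = $4,602
Check: goods available $8,222 = COGS $3,620 + ending $4,602

Ending inventory = $4,602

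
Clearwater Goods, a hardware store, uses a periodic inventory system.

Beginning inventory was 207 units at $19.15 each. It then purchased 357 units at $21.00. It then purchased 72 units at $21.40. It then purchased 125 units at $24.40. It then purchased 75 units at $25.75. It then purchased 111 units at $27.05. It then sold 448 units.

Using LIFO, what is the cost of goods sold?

COGS = $10,889.60

Sale 1 (448) [LIFO — newest first]: 111 @ $27.05 + 75 @ $25.75 + 125 @ $24.40 + 72 @ $21.40 + 65 @ $21.00 = $10,889.60
Ending inventory: 207 @ $19.15 + 292 @ $21.00 = $10,096.05
Check: goods available $20,985.65 = COGS $10,889.60 + ending $10,096.05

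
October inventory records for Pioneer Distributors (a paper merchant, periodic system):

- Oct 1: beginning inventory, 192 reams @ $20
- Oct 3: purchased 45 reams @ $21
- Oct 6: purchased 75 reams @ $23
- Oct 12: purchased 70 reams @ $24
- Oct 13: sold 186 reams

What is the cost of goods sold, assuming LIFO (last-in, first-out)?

Oct 13, 186 sold [LIFO — newest first]: 70 @ $24 + 75 @ $23 + 41 @ $21 = $4,266
Ending inventory: 192 @ $20 + 4 @ $21 = $3,924

COGS = $4,266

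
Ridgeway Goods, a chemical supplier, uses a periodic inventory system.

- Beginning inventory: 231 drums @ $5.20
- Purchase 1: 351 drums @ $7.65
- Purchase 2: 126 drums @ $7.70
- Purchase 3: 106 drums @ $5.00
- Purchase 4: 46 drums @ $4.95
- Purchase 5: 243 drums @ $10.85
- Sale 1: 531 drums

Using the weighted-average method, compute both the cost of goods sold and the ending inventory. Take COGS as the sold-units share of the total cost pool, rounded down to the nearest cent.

Sale 1, sell 531: 531/1103 × $8,250.80 → $3,972.05
Ending inventory (cost pool remaining) = $4,278.75

COGS = $3,972.05; ending inventory = $4,278.75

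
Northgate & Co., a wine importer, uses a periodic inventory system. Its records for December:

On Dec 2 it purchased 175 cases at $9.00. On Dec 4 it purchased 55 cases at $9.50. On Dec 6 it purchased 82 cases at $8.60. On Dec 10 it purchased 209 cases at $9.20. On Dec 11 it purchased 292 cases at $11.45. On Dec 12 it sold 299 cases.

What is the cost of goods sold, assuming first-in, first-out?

COGS = $2,690.90

Dec 12, 299 sold [FIFO — oldest first]: 175 @ $9.00 + 55 @ $9.50 + 69 @ $8.60 = $2,690.90
Ending inventory: 13 @ $8.60 + 209 @ $9.20 + 292 @ $11.45 = $5,378.00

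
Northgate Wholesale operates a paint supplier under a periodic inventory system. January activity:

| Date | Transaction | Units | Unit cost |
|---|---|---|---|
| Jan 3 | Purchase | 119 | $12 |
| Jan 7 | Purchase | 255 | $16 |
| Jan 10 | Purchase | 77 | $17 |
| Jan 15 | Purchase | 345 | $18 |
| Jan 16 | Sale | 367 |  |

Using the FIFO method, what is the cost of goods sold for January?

COGS = $5,396

Jan 16, 367 sold [FIFO — oldest first]: 119 @ $12 + 248 @ $16 = $5,396
Ending inventory: 7 @ $16 + 77 @ $17 + 345 @ $18 = $7,631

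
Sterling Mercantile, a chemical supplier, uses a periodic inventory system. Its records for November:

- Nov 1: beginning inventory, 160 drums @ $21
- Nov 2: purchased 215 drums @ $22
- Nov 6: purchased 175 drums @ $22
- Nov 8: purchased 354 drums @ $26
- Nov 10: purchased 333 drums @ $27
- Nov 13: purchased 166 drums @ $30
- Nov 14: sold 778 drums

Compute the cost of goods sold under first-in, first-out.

COGS = $17,868

Nov 14, 778 sold [FIFO — oldest first]: 160 @ $21 + 215 @ $22 + 175 @ $22 + 228 @ $26 = $17,868
Ending inventory: 126 @ $26 + 333 @ $27 + 166 @ $30 = $17,247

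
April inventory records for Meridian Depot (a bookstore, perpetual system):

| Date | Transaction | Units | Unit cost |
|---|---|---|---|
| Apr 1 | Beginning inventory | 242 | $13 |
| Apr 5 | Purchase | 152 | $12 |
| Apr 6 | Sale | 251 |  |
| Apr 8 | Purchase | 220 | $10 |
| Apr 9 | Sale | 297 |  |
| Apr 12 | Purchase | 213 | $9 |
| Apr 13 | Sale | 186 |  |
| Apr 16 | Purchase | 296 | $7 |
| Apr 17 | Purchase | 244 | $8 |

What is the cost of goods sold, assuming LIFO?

COGS = $7,986

Apr 6, 251 sold [LIFO — newest first]: 152 @ $12 + 99 @ $13 = $3,111
Apr 9, 297 sold [LIFO — newest first]: 220 @ $10 + 77 @ $13 = $3,201
Apr 13, 186 sold [LIFO — newest first]: 186 @ $9 = $1,674
Total COGS = $3,111 + $3,201 + $1,674 = $7,986
Ending inventory: 66 @ $13 + 27 @ $9 + 296 @ $7 + 244 @ $8 = $5,125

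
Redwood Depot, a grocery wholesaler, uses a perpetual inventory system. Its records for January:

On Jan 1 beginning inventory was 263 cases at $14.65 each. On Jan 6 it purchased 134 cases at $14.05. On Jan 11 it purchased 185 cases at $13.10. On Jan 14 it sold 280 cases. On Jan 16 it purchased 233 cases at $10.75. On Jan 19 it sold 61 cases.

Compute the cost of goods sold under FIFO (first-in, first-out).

Jan 14, 280 sold [FIFO — oldest first]: 263 @ $14.65 + 17 @ $14.05 = $4,091.80
Jan 19, 61 sold [FIFO — oldest first]: 61 @ $14.05 = $857.05
Total COGS = $4,091.80 + $857.05 = $4,948.85
Ending inventory: 56 @ $14.05 + 185 @ $13.10 + 233 @ $10.75 = $5,715.05
Check: goods available $10,663.90 = COGS $4,948.85 + ending $5,715.05

COGS = $4,948.85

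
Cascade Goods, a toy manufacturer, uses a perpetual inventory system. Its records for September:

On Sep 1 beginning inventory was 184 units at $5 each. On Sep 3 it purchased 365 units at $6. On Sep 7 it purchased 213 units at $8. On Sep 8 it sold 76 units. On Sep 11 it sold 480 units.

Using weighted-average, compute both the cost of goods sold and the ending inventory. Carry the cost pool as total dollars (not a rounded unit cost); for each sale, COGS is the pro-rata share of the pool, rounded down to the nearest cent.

After Sep 1: 184 on hand, pool $920.00 (≈ $5.0000 each)
After Sep 3: 549 on hand, pool $3,110.00 (≈ $5.6648 each)
After Sep 7: 762 on hand, pool $4,814.00 (≈ $6.3176 each)
Sep 8, sell 76: 76/762 × $4,814.00 → $480.13
Sep 11, sell 480: 480/686 × $4,333.87 → $3,032.44
Total COGS = $480.13 + $3,032.44 = $3,512.57
Ending inventory (cost pool remaining) = $1,301.43
Check: goods available $4,814.00 = COGS $3,512.57 + ending $1,301.43

COGS = $3,512.57; ending inventory = $1,301.43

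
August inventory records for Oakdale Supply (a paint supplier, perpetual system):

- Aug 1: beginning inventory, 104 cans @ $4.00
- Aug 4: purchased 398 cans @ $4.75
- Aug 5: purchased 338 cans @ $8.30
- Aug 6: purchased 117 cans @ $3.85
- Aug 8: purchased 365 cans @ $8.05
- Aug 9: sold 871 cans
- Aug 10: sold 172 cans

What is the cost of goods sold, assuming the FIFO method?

COGS = $6,254.65

Aug 9, 871 sold [FIFO — oldest first]: 104 @ $4.00 + 398 @ $4.75 + 338 @ $8.30 + 31 @ $3.85 = $5,231.25
Aug 10, 172 sold [FIFO — oldest first]: 86 @ $3.85 + 86 @ $8.05 = $1,023.40
Total COGS = $5,231.25 + $1,023.40 = $6,254.65
Ending inventory: 279 @ $8.05 = $2,245.95
Check: goods available $8,500.60 = COGS $6,254.65 + ending $2,245.95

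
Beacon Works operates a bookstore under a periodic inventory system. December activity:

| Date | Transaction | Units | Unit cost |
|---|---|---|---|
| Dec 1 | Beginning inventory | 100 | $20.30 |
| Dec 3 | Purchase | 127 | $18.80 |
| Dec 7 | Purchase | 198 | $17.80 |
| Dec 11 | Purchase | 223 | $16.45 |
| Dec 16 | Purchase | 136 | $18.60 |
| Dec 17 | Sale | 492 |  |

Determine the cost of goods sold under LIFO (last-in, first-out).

COGS = $8,565.35

Dec 17, 492 sold [LIFO — newest first]: 136 @ $18.60 + 223 @ $16.45 + 133 @ $17.80 = $8,565.35
Ending inventory: 100 @ $20.30 + 127 @ $18.80 + 65 @ $17.80 = $5,574.60
Check: goods available $14,139.95 = COGS $8,565.35 + ending $5,574.60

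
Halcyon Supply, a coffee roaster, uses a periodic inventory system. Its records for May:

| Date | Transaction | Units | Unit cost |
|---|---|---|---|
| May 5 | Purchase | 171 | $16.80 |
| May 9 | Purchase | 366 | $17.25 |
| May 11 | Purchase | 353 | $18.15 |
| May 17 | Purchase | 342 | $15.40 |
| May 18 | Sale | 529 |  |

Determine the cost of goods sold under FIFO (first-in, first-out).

May 18, 529 sold [FIFO — oldest first]: 171 @ $16.80 + 358 @ $17.25 = $9,048.30
Ending inventory: 8 @ $17.25 + 353 @ $18.15 + 342 @ $15.40 = $11,811.75

COGS = $9,048.30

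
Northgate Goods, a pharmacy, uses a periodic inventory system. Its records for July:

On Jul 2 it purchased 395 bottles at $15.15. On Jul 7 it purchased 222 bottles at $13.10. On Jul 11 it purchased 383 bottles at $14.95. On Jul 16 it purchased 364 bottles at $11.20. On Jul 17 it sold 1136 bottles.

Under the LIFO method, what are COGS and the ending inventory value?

COGS = $15,240.90; ending inventory = $3,454.20

Jul 17, 1136 sold [LIFO — newest first]: 364 @ $11.20 + 383 @ $14.95 + 222 @ $13.10 + 167 @ $15.15 = $15,240.90
Ending inventory: 228 @ $15.15 = $3,454.20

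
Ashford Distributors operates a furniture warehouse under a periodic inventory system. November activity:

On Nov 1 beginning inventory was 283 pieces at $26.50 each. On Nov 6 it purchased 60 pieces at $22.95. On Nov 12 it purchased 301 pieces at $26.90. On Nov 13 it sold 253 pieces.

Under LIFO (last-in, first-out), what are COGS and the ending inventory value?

Nov 13, 253 sold [LIFO — newest first]: 253 @ $26.90 = $6,805.70
Ending inventory: 283 @ $26.50 + 60 @ $22.95 + 48 @ $26.90 = $10,167.70

COGS = $6,805.70; ending inventory = $10,167.70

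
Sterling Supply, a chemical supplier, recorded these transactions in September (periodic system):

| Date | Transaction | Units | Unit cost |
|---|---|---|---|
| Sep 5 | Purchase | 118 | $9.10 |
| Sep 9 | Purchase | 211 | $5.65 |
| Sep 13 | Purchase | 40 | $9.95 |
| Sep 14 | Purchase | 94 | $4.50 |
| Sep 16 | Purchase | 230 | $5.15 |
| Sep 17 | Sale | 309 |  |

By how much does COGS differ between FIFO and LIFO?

FIFO COGS: 118 @ $9.10 + 191 @ $5.65 = $2,152.95
LIFO COGS: 230 @ $5.15 + 79 @ $4.50 = $1,540.00
Difference = |$2,152.95 − $1,540.00| = $612.95

$612.95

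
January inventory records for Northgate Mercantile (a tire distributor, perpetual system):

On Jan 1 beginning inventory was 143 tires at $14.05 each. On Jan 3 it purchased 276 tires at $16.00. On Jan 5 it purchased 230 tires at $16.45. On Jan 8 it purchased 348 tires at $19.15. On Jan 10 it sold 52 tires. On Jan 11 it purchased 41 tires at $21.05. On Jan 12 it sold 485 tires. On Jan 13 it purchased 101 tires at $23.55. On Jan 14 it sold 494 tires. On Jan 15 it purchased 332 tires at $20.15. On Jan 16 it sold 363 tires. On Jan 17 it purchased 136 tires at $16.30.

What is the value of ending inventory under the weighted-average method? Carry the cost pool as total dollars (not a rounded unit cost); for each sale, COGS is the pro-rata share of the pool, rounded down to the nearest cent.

Ending inventory = $3,731.09

After Jan 1: 143 on hand, pool $2,009.15 (≈ $14.0500 each)
After Jan 3: 419 on hand, pool $6,425.15 (≈ $15.3345 each)
After Jan 5: 649 on hand, pool $10,208.65 (≈ $15.7298 each)
After Jan 8: 997 on hand, pool $16,872.85 (≈ $16.9236 each)
Jan 10, sell 52: 52/997 × $16,872.85 → $880.02
After Jan 11: 986 on hand, pool $16,855.88 (≈ $17.0952 each)
Jan 12, sell 485: 485/986 × $16,855.88 → $8,291.17
After Jan 13: 602 on hand, pool $10,943.26 (≈ $18.1782 each)
Jan 14, sell 494: 494/602 × $10,943.26 → $8,980.01
After Jan 15: 440 on hand, pool $8,653.05 (≈ $19.6660 each)
Jan 16, sell 363: 363/440 × $8,653.05 → $7,138.76
After Jan 17: 213 on hand, pool $3,731.09 (≈ $17.5169 each)
Total COGS = $880.02 + $8,291.17 + $8,980.01 + $7,138.76 = $25,289.96
Ending inventory (cost pool remaining) = $3,731.09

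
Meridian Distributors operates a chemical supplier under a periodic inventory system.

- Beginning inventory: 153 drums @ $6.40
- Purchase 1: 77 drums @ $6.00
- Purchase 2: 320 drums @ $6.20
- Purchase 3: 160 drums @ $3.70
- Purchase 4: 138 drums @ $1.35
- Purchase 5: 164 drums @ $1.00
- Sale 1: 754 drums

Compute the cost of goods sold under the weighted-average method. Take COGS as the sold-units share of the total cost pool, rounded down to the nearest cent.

COGS = $3,254.04

Sale 1, sell 754: 754/1012 × $4,367.50 → $3,254.04
Ending inventory (cost pool remaining) = $1,113.46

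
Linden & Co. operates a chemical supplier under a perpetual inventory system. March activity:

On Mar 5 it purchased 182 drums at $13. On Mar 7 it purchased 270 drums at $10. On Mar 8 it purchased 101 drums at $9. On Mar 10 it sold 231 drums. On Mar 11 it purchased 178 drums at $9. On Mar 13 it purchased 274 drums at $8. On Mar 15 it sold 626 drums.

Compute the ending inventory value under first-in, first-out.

Mar 10, 231 sold [FIFO — oldest first]: 182 @ $13 + 49 @ $10 = $2,856
Mar 15, 626 sold [FIFO — oldest first]: 221 @ $10 + 101 @ $9 + 178 @ $9 + 126 @ $8 = $5,729
Total COGS = $2,856 + $5,729 = $8,585
Ending inventory: 148 @ $8 = $1,184

Ending inventory = $1,184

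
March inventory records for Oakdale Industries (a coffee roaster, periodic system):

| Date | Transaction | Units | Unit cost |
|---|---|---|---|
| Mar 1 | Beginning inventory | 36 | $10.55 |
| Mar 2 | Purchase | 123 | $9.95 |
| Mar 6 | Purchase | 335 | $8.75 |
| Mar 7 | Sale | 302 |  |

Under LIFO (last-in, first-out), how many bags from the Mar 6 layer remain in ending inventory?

33

Mar 7, 302 sold [LIFO — newest first]: 302 @ $8.75 = $2,642.50
Ending inventory: 36 @ $10.55 + 123 @ $9.95 + 33 @ $8.75 = $1,892.40
Check: goods available $4,534.90 = COGS $2,642.50 + ending $1,892.40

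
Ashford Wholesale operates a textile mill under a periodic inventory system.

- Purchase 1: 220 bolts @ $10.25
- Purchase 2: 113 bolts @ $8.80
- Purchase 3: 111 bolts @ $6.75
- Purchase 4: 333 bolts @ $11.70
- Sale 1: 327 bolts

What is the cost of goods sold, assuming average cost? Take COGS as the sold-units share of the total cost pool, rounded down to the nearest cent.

Sale 1, sell 327: 327/777 × $7,894.75 → $3,322.50
Ending inventory (cost pool remaining) = $4,572.25
Check: goods available $7,894.75 = COGS $3,322.50 + ending $4,572.25

COGS = $3,322.50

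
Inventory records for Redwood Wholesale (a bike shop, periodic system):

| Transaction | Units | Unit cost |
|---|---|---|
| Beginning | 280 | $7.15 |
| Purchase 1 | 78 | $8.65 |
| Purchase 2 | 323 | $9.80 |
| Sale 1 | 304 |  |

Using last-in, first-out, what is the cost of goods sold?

COGS = $2,979.20

Sale 1 (304) [LIFO — newest first]: 304 @ $9.80 = $2,979.20
Ending inventory: 280 @ $7.15 + 78 @ $8.65 + 19 @ $9.80 = $2,862.90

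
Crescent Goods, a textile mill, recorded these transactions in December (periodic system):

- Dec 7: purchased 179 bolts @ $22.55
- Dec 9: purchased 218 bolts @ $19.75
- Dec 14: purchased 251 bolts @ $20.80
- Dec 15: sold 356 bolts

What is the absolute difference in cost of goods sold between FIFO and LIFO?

FIFO COGS: 179 @ $22.55 + 177 @ $19.75 = $7,532.20
LIFO COGS: 251 @ $20.80 + 105 @ $19.75 = $7,294.55
Difference = |$7,532.20 − $7,294.55| = $237.65

$237.65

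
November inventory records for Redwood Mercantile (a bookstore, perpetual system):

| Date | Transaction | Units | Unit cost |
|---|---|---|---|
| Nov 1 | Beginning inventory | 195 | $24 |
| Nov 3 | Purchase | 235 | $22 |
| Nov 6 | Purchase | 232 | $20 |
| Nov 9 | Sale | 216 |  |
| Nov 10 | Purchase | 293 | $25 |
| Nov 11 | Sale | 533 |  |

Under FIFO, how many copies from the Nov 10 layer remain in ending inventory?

206

Nov 9, 216 sold [FIFO — oldest first]: 195 @ $24 + 21 @ $22 = $5,142
Nov 11, 533 sold [FIFO — oldest first]: 214 @ $22 + 232 @ $20 + 87 @ $25 = $11,523
Total COGS = $5,142 + $11,523 = $16,665
Ending inventory: 206 @ $25 = $5,150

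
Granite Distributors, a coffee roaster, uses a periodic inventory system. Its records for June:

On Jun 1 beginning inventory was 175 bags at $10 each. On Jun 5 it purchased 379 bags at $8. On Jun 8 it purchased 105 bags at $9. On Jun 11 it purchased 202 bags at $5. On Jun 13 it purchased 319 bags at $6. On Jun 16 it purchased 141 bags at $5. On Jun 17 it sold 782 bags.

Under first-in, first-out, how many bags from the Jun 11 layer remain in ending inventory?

79

Jun 17, 782 sold [FIFO — oldest first]: 175 @ $10 + 379 @ $8 + 105 @ $9 + 123 @ $5 = $6,342
Ending inventory: 79 @ $5 + 319 @ $6 + 141 @ $5 = $3,014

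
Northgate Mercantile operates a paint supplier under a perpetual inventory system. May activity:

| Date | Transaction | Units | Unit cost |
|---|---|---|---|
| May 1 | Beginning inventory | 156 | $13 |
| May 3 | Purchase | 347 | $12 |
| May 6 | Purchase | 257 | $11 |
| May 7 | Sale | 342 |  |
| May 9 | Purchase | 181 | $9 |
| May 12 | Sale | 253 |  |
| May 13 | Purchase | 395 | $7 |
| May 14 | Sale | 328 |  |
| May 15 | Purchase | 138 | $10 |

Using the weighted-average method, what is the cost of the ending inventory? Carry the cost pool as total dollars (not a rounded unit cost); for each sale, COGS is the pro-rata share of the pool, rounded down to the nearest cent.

After May 1: 156 on hand, pool $2,028.00 (≈ $13.0000 each)
After May 3: 503 on hand, pool $6,192.00 (≈ $12.3101 each)
After May 6: 760 on hand, pool $9,019.00 (≈ $11.8671 each)
May 7, sell 342: 342/760 × $9,019.00 → $4,058.55
After May 9: 599 on hand, pool $6,589.45 (≈ $11.0008 each)
May 12, sell 253: 253/599 × $6,589.45 → $2,783.19
After May 13: 741 on hand, pool $6,571.26 (≈ $8.8681 each)
May 14, sell 328: 328/741 × $6,571.26 → $2,908.73
After May 15: 551 on hand, pool $5,042.53 (≈ $9.1516 each)
Total COGS = $4,058.55 + $2,783.19 + $2,908.73 = $9,750.47
Ending inventory (cost pool remaining) = $5,042.53

Ending inventory = $5,042.53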